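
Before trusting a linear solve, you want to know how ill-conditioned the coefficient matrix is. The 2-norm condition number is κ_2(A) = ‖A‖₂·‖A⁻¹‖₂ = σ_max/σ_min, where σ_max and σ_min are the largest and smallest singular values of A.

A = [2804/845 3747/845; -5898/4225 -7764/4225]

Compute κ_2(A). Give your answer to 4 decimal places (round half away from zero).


390.0000

form AᵀA = [1368916/105625 1825188/105625; 1825188/105625 2433609/105625] with trace 152101/4225 and determinant 36/4225
λ_max, λ_min = (152101/4225 ± √23134105801/17850625)/2 = 36, 1/4225
σ_max=√36=6, σ_min=√(1/4225)=(1/65) → κ = 390.0000


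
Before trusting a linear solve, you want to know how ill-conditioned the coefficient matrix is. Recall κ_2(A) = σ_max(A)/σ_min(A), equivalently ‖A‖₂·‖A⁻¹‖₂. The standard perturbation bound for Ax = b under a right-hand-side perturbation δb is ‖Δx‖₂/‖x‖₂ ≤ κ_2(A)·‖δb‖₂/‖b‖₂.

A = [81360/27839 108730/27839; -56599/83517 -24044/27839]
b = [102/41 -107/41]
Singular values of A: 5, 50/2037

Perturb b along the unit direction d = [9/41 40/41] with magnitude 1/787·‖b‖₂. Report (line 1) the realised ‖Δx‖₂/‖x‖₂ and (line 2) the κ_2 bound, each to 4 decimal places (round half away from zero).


0.0023
0.2588

from the listed singular values, σ₁ = 5, σ_n = 50/2037
κ_2(A) = 5 / (50/2037) = 203.7000
κ_2(A)·‖δb‖/‖b‖ = 0.2588
solve Ax = b  →  x = [65.5440 -48.4080]
‖b‖ = 3.6056, ‖x‖ = 81.4822
Δx = A⁻¹·δb where δb = 1/787·3.6056·d; ‖Δx‖ = 0.1866
dividing the unrounded norms, ‖Δx‖/‖x‖ = 0.0023
tightness: 0.0023 against a bound of 0.2588 (unrounded ratio ≈ 0.0088)


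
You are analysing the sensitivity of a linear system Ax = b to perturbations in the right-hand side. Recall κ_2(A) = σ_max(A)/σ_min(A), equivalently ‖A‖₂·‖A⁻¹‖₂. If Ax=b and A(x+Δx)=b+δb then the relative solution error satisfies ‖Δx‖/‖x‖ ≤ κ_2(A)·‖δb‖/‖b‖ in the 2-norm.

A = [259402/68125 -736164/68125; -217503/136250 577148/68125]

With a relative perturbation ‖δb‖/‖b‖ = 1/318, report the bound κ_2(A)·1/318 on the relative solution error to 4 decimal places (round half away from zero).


AᵀA = [12658605817/742562500 -10149124986/185640625; -10149124986/185640625 35001489952/185640625]; tr = 48852661/237620, det = 1672646404/7425625
char-poly roots: 20449/100 and 327184/297025
σ_max=√(20449/100)=(143/10), σ_min=√(327184/297025)=(572/545) → κ = 13.6250
perturbation bound = 13.6250·1/318 = 0.0428

0.0428


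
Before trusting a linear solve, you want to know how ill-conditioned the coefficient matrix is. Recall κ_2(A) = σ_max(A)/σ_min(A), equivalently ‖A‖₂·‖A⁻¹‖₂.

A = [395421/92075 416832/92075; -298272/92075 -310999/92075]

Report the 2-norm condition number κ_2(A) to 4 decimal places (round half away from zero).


381.0000

M = AᵀA = [9812958129/339112225 412138272/13564489; 412138272/13564489 10818771769/339112225]. tr(M)=24532378/403225, det(M)=257049/10080625
solving λ² − 24532378/403225·λ + 257049/10080625 = 0 gives λ = 1521/25, 169/403225
σ_max=√(1521/25)=(39/5), σ_min=√(169/403225)=(13/635) → κ = 381.0000


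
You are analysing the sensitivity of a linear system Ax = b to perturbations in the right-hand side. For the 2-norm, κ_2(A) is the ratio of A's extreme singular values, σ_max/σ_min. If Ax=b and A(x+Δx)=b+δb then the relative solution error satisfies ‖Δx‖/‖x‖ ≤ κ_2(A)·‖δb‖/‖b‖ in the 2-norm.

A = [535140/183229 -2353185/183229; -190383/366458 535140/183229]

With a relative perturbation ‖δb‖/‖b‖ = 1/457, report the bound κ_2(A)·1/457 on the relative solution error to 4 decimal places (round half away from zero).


M = AᵀA = [703001169/79887844 -779431410/19971961; -779431410/19971961 3464517825/19971961]. tr(M)=8662149/47524, det(M)=164025/47524
solving λ² − 8662149/47524·λ + 164025/47524 = 0 gives λ = 729/4, 225/11881
κ_2(A) = √(λ_max/λ_min) = √((729/4) / (225/11881)) = 98.1000
κ_2(A)·‖δb‖/‖b‖ = 0.2147

0.2147


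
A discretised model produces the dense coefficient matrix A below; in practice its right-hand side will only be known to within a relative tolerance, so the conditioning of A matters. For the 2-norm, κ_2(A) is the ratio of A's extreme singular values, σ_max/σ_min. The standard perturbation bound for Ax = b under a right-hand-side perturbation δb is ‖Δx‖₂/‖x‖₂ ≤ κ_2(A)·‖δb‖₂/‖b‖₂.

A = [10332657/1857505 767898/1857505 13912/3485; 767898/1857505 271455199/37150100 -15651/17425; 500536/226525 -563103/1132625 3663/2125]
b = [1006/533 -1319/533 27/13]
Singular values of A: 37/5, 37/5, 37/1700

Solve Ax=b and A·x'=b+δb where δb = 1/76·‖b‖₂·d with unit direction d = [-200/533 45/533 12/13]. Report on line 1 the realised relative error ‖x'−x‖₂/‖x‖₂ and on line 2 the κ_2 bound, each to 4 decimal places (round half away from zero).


0.0492
4.4737

largest singular value 37/5, smallest 37/1700
κ = σ_max/σ_min = (37/5)/(37/1700) = 340.0000
perturbation bound = 340.0000·1/76 = 4.4737
solve Ax = b  →  x = [-26.6381 5.7165 37.0000]
2-norm of b is 3.7417; of x, 45.9485
δb = ε·‖b‖·d = [-0.0185 0.0042 0.0454]; solving A·Δx = δb gives ‖Δx‖ = 2.2620
dividing the unrounded norms, ‖Δx‖/‖x‖ = 0.0492
realised/bound (from unrounded values) ≈ 0.0110


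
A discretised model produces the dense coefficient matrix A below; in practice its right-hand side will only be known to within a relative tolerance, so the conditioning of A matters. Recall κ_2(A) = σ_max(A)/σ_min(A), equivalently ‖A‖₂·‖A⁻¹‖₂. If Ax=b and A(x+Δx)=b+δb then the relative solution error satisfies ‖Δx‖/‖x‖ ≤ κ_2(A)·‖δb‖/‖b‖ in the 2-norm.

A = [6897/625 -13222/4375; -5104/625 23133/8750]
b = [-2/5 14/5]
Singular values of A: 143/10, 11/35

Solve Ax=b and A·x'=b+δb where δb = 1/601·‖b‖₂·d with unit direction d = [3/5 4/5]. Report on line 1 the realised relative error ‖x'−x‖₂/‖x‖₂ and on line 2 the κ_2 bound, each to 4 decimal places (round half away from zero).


0.0024
0.0757

largest singular value 143/10, smallest 11/35
condition number: (143/10) ÷ (11/35) = 45.5000
bound on ‖Δx‖/‖x‖: κ·ε = 45.5000·1/601 = 0.0757
solve Ax = b  →  x = [1.6476 6.1483]
‖b‖₂ = 2.8284 and ‖x‖₂ = 6.3652
Δx = A⁻¹·δb where δb = 1/601·2.8284·d; ‖Δx‖ = 0.0150
dividing the unrounded norms, ‖Δx‖/‖x‖ = 0.0024
so the bound overstates the realised error by a factor of ≈ 32.1811 (computed from the unrounded values)


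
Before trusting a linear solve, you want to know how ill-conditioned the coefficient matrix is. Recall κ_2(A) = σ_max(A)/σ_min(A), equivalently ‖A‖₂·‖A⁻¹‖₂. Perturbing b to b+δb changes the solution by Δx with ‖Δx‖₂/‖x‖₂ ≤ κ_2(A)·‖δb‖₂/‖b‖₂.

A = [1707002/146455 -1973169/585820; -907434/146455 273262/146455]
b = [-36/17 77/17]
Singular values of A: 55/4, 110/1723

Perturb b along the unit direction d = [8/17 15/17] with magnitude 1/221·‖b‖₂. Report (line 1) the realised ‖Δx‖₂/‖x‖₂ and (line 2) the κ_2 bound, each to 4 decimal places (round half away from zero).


largest singular value 55/4, smallest 110/1723
κ = σ_max/σ_min = (55/4)/(110/1723) = 215.3750
worst-case relative error ≤ 215.3750 × 1/221 = 0.9745
solve Ax = b  →  x = [12.8782 45.1927]
‖b‖ = 5.0000, ‖x‖ = 46.9918
with δb = [0.0106 0.0200], A·Δx = δb → ‖Δx‖ = 0.3544
realised ‖Δx‖/‖x‖ = 0.0075
so the bound overstates the realised error by a factor of ≈ 129.2275 (computed from the unrounded values)

0.0075
0.9745


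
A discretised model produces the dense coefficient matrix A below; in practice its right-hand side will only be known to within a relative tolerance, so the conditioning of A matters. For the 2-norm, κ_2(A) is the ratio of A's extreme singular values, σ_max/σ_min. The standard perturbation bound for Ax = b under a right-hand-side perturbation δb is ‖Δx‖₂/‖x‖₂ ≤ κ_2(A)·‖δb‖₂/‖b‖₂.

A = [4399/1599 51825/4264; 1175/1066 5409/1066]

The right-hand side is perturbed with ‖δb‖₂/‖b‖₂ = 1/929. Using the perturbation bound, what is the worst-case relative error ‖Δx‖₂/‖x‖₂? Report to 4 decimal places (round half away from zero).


form AᵀA = [531541/60516 524875/13448; 524875/13448 18662409/107584] with trace 104977/576 and determinant 81/256
char-poly roots: 729/4 and 1/576
so κ_2 = √((729/4) / (1/576)) = 324.0000
perturbation bound = 324.0000·1/929 = 0.3488

0.3488


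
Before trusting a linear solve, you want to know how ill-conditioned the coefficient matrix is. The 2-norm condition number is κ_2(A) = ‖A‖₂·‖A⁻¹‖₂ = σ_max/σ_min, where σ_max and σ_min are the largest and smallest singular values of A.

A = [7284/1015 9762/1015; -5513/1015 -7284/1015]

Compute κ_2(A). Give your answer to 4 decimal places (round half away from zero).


form AᵀA = [3337993/41209 4450524/41209; 4450524/41209 5934132/41209] with trace 9272125/41209 and determinant 22500/41209
eigenvalues of AᵀA: λ = (tr ± √(tr²−4·det))/2 = 225, 100/41209
κ = σ_max/σ_min = 15/(10/203) = 304.5000

304.5000


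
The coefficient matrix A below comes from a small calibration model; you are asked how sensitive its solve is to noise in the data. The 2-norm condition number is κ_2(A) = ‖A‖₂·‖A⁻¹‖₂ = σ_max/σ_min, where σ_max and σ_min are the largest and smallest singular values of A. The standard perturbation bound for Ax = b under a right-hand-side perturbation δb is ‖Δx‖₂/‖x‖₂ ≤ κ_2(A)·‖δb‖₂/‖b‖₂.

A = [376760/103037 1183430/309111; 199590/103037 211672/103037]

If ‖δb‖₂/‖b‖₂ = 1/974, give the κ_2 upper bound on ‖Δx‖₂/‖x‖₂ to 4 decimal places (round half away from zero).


form AᵀA = [629011300/36735721 1981356160/110207163; 1981356160/110207163 6241356004/330621489] with trace 14152744/393129 and determinant 400/43681
eigenvalues of AᵀA: λ = (tr ± √(tr²−4·det))/2 = 36, 100/393129
σ_max=√36=6, σ_min=√(100/393129)=(10/627) → κ = 376.2000
bound on ‖Δx‖/‖x‖: κ·ε = 376.2000·1/974 = 0.3862

0.3862


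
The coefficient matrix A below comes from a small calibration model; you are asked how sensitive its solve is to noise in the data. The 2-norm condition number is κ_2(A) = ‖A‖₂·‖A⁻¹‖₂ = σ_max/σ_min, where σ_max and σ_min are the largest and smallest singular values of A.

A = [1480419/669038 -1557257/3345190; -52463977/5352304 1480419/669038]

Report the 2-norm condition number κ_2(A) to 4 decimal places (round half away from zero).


318.4000

M = AᵀA = [1720841088193/17041735936 -241990770159/10651084960; -241990770159/10651084960 17018459177/3328464050]. tr(M)=26888393801/253446400, det(M)=112550881/1013785600
eigenvalues of AᵀA: λ = (tr ± √(tr²−4·det))/2 = 10609/100, 10609/10137856
so κ_2 = √((10609/100) / (10609/10137856)) = 318.4000


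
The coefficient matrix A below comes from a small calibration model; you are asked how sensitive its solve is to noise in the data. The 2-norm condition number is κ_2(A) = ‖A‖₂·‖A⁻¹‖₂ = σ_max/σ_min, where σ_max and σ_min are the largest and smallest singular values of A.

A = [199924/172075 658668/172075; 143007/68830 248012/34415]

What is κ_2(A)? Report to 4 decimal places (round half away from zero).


172.0750

M = AᵀA = [671153474329/118439222500 575026692282/29609805625; 575026692282/29609805625 1971592337824/29609805625]. tr(M)=13692036521/189502756, det(M)=8352100/47375689
solving λ² − 13692036521/189502756·λ + 8352100/47375689 = 0 gives λ = 289/4, 115600/47375689
σ_max=√(289/4)=(17/2), σ_min=√(115600/47375689)=(340/6883) → κ = 172.0750


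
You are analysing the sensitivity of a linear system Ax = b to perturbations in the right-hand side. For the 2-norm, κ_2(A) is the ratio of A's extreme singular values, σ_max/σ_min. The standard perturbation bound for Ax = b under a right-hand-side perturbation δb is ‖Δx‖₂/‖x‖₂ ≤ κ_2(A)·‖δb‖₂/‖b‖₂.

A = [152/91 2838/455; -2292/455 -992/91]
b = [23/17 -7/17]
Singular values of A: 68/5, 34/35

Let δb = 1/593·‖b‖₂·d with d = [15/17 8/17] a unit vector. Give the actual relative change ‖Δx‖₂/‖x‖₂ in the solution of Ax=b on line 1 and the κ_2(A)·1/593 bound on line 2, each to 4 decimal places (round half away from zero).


from the listed singular values, σ₁ = 68/5, σ_n = 34/35
κ_2(A) = (68/5) / (34/35) = 14.0000
bound on ‖Δx‖/‖x‖: κ·ε = 14.0000·1/593 = 0.0236
solve Ax = b  →  x = [-0.9219 0.4638]
‖b‖ = 1.4142, ‖x‖ = 1.0320
Δx = A⁻¹·δb where δb = 1/593·1.4142·d; ‖Δx‖ = 0.0025
dividing the unrounded norms, ‖Δx‖/‖x‖ = 0.0024
realised/bound (from unrounded values) ≈ 0.1008

0.0024
0.0236


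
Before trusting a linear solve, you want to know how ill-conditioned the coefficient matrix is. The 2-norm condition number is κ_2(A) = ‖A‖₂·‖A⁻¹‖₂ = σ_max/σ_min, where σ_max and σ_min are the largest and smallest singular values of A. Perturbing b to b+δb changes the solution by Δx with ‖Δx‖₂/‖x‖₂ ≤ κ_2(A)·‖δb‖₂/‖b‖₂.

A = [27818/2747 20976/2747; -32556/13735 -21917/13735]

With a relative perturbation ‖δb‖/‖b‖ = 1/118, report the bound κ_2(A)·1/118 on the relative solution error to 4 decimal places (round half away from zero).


0.7381

AᵀA = [12139156/112225 9102492/112225; 9102492/112225 6829369/112225]; tr = 758741/4489, det = 16900/4489
solving λ² − 758741/4489·λ + 16900/4489 = 0 gives λ = 169, 100/4489
κ_2(A) = √(λ_max/λ_min) = √(169 / (100/4489)) = 87.1000
worst-case relative error ≤ 87.1000 × 1/118 = 0.7381


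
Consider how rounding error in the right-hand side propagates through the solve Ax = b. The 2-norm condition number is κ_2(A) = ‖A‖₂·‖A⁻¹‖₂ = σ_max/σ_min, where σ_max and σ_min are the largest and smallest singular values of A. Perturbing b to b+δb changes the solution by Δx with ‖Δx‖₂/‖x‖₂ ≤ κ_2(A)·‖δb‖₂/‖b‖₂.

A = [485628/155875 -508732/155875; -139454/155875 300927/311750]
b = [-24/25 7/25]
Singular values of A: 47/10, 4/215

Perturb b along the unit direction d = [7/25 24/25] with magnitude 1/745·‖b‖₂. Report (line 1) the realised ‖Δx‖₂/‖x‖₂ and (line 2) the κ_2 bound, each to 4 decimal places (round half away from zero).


0.3391
0.3391

from the listed singular values, σ₁ = 47/10, σ_n = 4/215
κ_2(A) = (47/10) / (4/215) = 252.6250
κ_2(A)·‖δb‖/‖b‖ = 0.3391
solve Ax = b  →  x = [-0.1467 0.1541]
‖b‖₂ = 1.0000 and ‖x‖₂ = 0.2128
Δx = A⁻¹·δb where δb = 1/745·1.0000·d; ‖Δx‖ = 0.0721
realised ‖Δx‖/‖x‖ = 0.3391
realised/bound = 1 exactly: the bound is attained for this b and d


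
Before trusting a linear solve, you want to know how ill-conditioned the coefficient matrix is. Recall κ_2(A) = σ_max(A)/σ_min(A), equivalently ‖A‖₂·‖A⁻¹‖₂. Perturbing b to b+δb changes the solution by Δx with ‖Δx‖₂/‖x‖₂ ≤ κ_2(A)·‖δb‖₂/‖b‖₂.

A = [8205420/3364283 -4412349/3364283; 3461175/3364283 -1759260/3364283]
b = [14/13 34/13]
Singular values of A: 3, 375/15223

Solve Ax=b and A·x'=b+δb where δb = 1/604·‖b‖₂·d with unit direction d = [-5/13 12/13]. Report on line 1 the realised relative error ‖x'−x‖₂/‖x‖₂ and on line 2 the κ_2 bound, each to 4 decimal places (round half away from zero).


0.0023
0.2016

from the listed singular values, σ₁ = 3, σ_n = 375/15223
κ_2(A) = 3 / (375/15223) = 121.7840
worst-case relative error ≤ 121.7840 × 1/604 = 0.2016
solve Ax = b  →  x = [38.7950 71.3239]
‖b‖₂ = 2.8284 and ‖x‖₂ = 81.1921
with δb = [-0.0018 0.0043], A·Δx = δb → ‖Δx‖ = 0.1901
dividing the unrounded norms, ‖Δx‖/‖x‖ = 0.0023
tightness: 0.0023 against a bound of 0.2016 (unrounded ratio ≈ 0.0116)


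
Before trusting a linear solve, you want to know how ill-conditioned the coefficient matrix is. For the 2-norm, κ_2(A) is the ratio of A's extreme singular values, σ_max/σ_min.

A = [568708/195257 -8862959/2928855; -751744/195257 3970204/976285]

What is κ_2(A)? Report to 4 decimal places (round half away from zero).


form AᵀA = [888547830800/38125296049 -2798833358860/114375888147; -2798833358860/114375888147 8816588818009/343127664441] with trace 19992294049/407999601 and determinant 15366400/407999601
eigenvalues of AᵀA: λ = (tr ± √(tr²−4·det))/2 = 49, 313600/407999601
κ = σ_max/σ_min = 7/(560/20199) = 252.4875

252.4875


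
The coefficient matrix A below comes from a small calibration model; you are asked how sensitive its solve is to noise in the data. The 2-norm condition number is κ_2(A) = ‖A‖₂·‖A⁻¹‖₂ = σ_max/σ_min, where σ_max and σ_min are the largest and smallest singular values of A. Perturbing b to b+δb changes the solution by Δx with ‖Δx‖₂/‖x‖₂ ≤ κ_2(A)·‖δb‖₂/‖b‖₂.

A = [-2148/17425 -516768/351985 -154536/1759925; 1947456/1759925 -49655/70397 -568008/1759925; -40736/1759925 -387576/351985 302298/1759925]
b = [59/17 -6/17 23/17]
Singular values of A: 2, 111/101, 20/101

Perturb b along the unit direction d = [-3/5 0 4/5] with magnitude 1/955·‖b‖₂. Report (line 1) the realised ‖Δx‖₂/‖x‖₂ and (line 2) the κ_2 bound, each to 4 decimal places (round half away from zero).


σ_max = 2, σ_min = 20/101
κ = σ_max/σ_min = 2/(20/101) = 10.1000
worst-case relative error ≤ 10.1000 × 1/955 = 0.0106
solve Ax = b  →  x = [-2.8023 -1.8629 -4.4431]
2-norm of b is 3.7417; of x, 5.5735
Δx = A⁻¹·δb where δb = 1/955·3.7417·d; ‖Δx‖ = 0.0198
realised ‖Δx‖/‖x‖ = 0.0035
so the bound overstates the realised error by a factor of ≈ 2.9792 (computed from the unrounded values)

0.0035
0.0106


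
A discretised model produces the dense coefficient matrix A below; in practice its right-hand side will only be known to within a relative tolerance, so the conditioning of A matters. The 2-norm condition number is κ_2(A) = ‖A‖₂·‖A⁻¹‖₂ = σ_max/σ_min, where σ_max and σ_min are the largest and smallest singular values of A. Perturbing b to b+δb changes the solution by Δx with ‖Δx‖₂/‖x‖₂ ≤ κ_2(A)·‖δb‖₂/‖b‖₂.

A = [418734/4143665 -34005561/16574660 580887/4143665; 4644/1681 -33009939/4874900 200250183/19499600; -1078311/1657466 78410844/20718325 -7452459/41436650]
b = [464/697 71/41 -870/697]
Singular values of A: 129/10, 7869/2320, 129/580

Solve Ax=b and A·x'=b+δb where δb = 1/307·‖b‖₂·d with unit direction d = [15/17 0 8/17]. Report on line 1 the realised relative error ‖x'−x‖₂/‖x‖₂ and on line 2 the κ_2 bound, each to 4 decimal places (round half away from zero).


0.0983
0.1889

largest singular value 129/10, smallest 129/580
κ_2(A) = (129/10) / (129/580) = 58.0000
worst-case relative error ≤ 58.0000 × 1/307 = 0.1889
solve Ax = b  →  x = [0.0340 -0.3266 -0.0559]
‖b‖ = 2.2361, ‖x‖ = 0.3331
re-solving with b+δb shifts x by Δx of norm 0.0327
realised ‖Δx‖/‖x‖ = 0.0983
realised/bound (from unrounded values) ≈ 0.5204


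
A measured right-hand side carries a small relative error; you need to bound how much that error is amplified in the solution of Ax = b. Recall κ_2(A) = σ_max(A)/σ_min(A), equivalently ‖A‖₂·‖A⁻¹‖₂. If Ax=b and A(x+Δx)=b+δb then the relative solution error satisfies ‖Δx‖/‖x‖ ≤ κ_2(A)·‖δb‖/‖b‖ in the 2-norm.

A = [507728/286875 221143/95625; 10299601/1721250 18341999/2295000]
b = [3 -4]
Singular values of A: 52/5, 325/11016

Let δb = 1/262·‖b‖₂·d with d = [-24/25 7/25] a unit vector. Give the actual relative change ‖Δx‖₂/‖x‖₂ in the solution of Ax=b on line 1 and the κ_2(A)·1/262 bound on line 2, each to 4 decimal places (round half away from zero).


0.0048
1.3455

σ_max = 52/5, σ_min = 325/11016
κ_2(A) = (52/5) / (325/11016) = 352.5120
κ_2(A)·‖δb‖/‖b‖ = 1.3455
solve Ax = b  →  x = [108.2922 -81.5797]
2-norm of b is 5.0000; of x, 135.5818
re-solving with b+δb shifts x by Δx of norm 0.6469
relative error = 0.0048
so the bound overstates the realised error by a factor of ≈ 282.0102 (computed from the unrounded values)


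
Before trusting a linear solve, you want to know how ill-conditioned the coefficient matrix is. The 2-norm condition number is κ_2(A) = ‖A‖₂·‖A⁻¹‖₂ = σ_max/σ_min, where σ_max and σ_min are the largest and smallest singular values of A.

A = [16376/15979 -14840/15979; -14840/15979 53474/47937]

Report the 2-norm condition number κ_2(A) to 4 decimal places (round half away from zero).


14.2500

AᵀA = [580736/303601 -1810480/910803; -1810480/910803 5756836/2732409]; tr = 13060/3249, det = 256/3249
eigenvalues of AᵀA: λ = (tr ± √(tr²−4·det))/2 = 4, 64/3249
so κ_2 = √(4 / (64/3249)) = 14.2500


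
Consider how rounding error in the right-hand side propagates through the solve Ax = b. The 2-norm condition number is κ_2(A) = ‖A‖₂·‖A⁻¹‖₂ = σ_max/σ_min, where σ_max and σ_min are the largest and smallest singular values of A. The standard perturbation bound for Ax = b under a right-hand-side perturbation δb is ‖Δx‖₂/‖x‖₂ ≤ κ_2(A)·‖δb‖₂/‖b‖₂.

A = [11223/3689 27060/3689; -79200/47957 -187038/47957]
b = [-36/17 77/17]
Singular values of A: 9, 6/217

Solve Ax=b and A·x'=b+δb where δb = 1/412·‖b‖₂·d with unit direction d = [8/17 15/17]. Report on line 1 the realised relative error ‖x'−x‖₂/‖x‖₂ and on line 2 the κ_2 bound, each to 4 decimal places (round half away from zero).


σ_max = 9, σ_min = 6/217
κ = σ_max/σ_min = 9/(6/217) = 325.5000
bound on ‖Δx‖/‖x‖: κ·ε = 325.5000·1/412 = 0.7900
solve Ax = b  →  x = [-100.3248 41.3205]
‖b‖₂ = 5.0000 and ‖x‖₂ = 108.5009
δb = ε·‖b‖·d = [0.0057 0.0107]; solving A·Δx = δb gives ‖Δx‖ = 0.4389
realised ‖Δx‖/‖x‖ = 0.0040
realised/bound (from unrounded values) ≈ 0.0051

0.0040
0.7900


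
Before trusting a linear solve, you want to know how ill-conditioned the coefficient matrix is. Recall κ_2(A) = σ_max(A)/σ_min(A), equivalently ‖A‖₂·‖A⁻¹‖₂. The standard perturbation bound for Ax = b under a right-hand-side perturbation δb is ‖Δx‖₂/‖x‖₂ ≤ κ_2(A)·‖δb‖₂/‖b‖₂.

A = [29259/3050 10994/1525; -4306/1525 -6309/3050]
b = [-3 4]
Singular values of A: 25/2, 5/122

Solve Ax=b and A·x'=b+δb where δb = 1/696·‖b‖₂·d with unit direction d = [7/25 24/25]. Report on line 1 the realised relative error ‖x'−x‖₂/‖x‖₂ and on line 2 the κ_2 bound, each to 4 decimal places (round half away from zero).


largest singular value 25/2, smallest 5/122
condition number: (25/2) ÷ (5/122) = 305.0000
worst-case relative error ≤ 305.0000 × 1/696 = 0.4382
solve Ax = b  →  x = [-44.1760 58.3680]
‖b‖ = 5.0000, ‖x‖ = 73.2007
δb = ε·‖b‖·d = [0.0020 0.0069]; solving A·Δx = δb gives ‖Δx‖ = 0.1753
relative error = 0.0024
tightness: 0.0024 against a bound of 0.4382 (unrounded ratio ≈ 0.0055)

0.0024
0.4382


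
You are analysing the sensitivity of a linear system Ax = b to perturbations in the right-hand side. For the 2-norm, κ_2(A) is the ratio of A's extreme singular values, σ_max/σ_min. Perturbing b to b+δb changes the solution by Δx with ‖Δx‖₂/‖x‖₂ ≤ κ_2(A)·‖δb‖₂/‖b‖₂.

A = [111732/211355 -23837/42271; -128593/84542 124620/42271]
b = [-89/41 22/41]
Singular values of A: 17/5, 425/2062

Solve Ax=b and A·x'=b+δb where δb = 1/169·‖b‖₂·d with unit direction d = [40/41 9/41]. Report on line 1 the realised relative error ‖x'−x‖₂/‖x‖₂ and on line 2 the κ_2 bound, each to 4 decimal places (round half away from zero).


from the listed singular values, σ₁ = 17/5, σ_n = 425/2062
κ = σ_max/σ_min = (17/5)/(425/2062) = 16.4960
worst-case relative error ≤ 16.4960 × 1/169 = 0.0976
solve Ax = b  →  x = [-8.7003 -4.3069]
‖b‖₂ = 2.2361 and ‖x‖₂ = 9.7080
Δx = A⁻¹·δb where δb = 1/169·2.2361·d; ‖Δx‖ = 0.0642
realised ‖Δx‖/‖x‖ = 0.0066
so the bound overstates the realised error by a factor of ≈ 14.7612 (computed from the unrounded values)

0.0066
0.0976


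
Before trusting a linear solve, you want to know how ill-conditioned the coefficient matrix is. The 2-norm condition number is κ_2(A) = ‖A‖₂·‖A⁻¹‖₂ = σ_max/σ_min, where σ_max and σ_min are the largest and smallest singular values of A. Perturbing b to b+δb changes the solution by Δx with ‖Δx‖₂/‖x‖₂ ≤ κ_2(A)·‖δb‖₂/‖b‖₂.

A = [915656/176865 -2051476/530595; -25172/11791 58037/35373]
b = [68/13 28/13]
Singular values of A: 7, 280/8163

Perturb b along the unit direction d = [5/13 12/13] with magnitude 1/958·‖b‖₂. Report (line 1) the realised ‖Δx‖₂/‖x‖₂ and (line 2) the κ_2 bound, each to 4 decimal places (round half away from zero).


largest singular value 7, smallest 280/8163
condition number: 7 ÷ (280/8163) = 204.0750
perturbation bound = 204.0750·1/958 = 0.2130
solve Ax = b  →  x = [70.4257 92.9486]
‖b‖ = 5.6569, ‖x‖ = 116.6157
Δx = A⁻¹·δb where δb = 1/958·5.6569·d; ‖Δx‖ = 0.1721
relative error = 0.0015
so the bound overstates the realised error by a factor of ≈ 144.3045 (computed from the unrounded values)

0.0015
0.2130


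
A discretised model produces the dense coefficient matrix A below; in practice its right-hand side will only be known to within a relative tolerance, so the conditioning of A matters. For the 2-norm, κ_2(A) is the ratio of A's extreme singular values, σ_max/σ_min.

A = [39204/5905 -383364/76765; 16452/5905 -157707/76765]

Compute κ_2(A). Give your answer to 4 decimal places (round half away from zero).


form AᵀA = [361524384/6973805 -271138428/6973805; -271138428/6973805 203360301/6973805] with trace 112976937/1394761 and determinant 104976/1394761
solving λ² − 112976937/1394761·λ + 104976/1394761 = 0 gives λ = 81, 1296/1394761
σ_max=√81=9, σ_min=√(1296/1394761)=(36/1181) → κ = 295.2500

295.2500


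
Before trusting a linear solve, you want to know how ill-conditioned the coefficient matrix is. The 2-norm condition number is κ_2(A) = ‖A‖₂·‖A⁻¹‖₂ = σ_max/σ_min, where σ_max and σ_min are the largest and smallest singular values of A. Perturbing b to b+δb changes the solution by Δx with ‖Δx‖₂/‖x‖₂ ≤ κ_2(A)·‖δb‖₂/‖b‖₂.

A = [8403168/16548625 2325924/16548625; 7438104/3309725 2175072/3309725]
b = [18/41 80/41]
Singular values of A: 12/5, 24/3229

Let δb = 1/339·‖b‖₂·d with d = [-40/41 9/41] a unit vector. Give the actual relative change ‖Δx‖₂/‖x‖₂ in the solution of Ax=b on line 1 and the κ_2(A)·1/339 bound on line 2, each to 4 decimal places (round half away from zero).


0.9525
0.9525

from the listed singular values, σ₁ = 12/5, σ_n = 24/3229
κ_2(A) = (12/5) / (24/3229) = 322.9000
bound on ‖Δx‖/‖x‖: κ·ε = 322.9000·1/339 = 0.9525
solve Ax = b  →  x = [0.8000 0.2333]
2-norm of b is 2.0000; of x, 0.8333
re-solving with b+δb shifts x by Δx of norm 0.7938
dividing the unrounded norms, ‖Δx‖/‖x‖ = 0.9525
realised/bound = 1 exactly: the bound is attained for this b and d


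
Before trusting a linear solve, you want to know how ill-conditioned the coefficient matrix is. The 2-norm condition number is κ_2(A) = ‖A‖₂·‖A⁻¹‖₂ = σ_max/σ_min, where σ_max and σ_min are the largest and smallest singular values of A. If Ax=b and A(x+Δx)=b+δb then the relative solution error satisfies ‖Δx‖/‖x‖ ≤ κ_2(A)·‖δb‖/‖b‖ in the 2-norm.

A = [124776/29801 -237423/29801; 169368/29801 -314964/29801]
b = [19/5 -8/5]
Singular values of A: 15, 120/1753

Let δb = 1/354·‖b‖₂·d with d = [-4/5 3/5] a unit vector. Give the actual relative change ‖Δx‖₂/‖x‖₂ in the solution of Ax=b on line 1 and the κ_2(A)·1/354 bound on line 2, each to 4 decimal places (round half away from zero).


0.0029
0.6190

from the listed singular values, σ₁ = 15, σ_n = 120/1753
κ = σ_max/σ_min = 15/(120/1753) = 219.1250
worst-case relative error ≤ 219.1250 × 1/354 = 0.6190
solve Ax = b  →  x = [-51.5275 -27.5569]
‖b‖₂ = 4.1231 and ‖x‖₂ = 58.4334
δb = ε·‖b‖·d = [-0.0093 0.0070]; solving A·Δx = δb gives ‖Δx‖ = 0.1701
realised ‖Δx‖/‖x‖ = 0.0029
so the bound overstates the realised error by a factor of ≈ 212.5826 (computed from the unrounded values)


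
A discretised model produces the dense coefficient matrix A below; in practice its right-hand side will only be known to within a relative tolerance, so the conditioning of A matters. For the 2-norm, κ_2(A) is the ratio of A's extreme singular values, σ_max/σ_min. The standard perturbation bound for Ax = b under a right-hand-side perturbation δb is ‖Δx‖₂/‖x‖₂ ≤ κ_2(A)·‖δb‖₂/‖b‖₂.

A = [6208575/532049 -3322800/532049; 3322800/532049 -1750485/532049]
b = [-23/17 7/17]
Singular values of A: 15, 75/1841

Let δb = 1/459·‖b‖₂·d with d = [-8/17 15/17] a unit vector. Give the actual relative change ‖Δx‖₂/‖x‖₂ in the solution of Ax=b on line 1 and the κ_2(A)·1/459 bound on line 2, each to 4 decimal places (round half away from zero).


σ_max = 15, σ_min = 75/1841
condition number: 15 ÷ (75/1841) = 368.2000
perturbation bound = 368.2000·1/459 = 0.8022
solve Ax = b  →  x = [11.4925 21.6902]
‖b‖₂ = 1.4142 and ‖x‖₂ = 24.5468
re-solving with b+δb shifts x by Δx of norm 0.0756
realised ‖Δx‖/‖x‖ = 0.0031
so the bound overstates the realised error by a factor of ≈ 260.3577 (computed from the unrounded values)

0.0031
0.8022


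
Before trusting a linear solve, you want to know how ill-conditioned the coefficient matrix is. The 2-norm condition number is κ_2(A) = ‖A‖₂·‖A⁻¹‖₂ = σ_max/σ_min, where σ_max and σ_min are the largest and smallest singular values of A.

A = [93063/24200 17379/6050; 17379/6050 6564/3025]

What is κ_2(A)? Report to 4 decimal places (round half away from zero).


AᵀA = [539727849/23425600 101197917/5856400; 101197917/5856400 18974961/1464100]; tr = 33733089/937024, det = 2025/234256
char-poly roots: 36 and 225/937024
κ = σ_max/σ_min = 6/(15/968) = 387.2000

387.2000


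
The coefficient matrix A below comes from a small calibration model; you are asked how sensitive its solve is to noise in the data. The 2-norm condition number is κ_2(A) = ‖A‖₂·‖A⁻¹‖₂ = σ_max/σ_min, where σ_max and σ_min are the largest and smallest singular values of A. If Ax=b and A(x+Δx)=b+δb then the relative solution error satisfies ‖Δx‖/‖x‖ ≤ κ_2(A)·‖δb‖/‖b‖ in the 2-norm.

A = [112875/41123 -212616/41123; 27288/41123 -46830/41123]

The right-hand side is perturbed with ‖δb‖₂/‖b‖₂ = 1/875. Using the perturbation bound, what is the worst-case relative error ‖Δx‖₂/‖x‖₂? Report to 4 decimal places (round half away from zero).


M = AᵀA = [471897/59177 -884520/59177; -884520/59177 1658628/59177]. tr(M)=125325/3481, det(M)=324/3481
eigenvalues of AᵀA: λ = (tr ± √(tr²−4·det))/2 = 36, 9/3481
so κ_2 = √(36 / (9/3481)) = 118.0000
perturbation bound = 118.0000·1/875 = 0.1349

0.1349


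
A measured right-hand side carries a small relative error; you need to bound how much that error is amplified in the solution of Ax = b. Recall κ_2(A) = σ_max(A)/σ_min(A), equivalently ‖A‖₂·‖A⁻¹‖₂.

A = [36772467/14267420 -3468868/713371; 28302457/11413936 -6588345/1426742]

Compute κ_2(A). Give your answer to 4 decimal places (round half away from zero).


M = AᵀA = [49537640991889/3872709126400 -2322000508653/96817728160; -2322000508653/96817728160 108844792681/2420443204]. tr(M)=774011450801/13400377600, det(M)=3258025/134003776
solving λ² − 774011450801/13400377600·λ + 3258025/134003776 = 0 gives λ = 1444/25, 225625/536015104
κ = σ_max/σ_min = (38/5)/(475/23152) = 370.4320

370.4320


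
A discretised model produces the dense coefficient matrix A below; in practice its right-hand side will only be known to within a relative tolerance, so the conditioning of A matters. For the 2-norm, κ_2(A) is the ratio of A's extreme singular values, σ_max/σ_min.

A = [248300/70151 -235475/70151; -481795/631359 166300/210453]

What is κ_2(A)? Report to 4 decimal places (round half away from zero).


106.2000

form AᵀA = [3108870025/237129201 -986776000/79043067; -986776000/79043067 313320625/26347689] with trace 7049650/281961 and determinant 15625/281961
eigenvalues of AᵀA: λ = (tr ± √(tr²−4·det))/2 = 25, 625/281961
κ_2(A) = √(λ_max/λ_min) = √(25 / (625/281961)) = 106.2000


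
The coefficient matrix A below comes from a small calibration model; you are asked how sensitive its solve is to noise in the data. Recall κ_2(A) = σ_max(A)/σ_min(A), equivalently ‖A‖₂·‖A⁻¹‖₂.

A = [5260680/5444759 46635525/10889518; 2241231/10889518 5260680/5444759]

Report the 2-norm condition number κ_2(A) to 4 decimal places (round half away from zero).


form AᵀA = [68841244881/70542297604 76479765840/17635574401; 76479765840/17635574401 1359649737225/70542297604] with trace 424893213/20982242 and determinant 455625/167857936
λ_max, λ_min = (424893213/20982242 ± √45132365609114436/110063619836641)/2 = 81/4, 5625/41964484
κ_2(A) = √(λ_max/λ_min) = √((81/4) / (5625/41964484)) = 388.6800

388.6800


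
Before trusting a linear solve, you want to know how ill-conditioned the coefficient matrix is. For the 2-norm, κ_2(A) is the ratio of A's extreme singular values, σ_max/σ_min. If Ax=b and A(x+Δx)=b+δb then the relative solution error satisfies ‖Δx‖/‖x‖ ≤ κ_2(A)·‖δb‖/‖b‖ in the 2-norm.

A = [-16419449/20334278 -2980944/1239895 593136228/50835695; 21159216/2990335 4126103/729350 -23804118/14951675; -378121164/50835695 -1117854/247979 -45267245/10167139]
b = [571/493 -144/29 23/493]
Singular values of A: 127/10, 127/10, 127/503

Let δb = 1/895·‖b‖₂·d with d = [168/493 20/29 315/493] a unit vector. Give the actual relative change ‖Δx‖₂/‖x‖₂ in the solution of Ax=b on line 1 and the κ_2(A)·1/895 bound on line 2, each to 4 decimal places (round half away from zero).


0.0019
0.0562

largest singular value 127/10, smallest 127/503
κ_2(A) = (127/10) / (127/503) = 50.3000
worst-case relative error ≤ 50.3000 × 1/895 = 0.0562
solve Ax = b  →  x = [6.7267 -9.6945 -1.4328]
‖b‖₂ = 5.0990 and ‖x‖₂ = 11.8863
re-solving with b+δb shifts x by Δx of norm 0.0226
relative error = 0.0019
tightness: 0.0019 against a bound of 0.0562 (unrounded ratio ≈ 0.0338)


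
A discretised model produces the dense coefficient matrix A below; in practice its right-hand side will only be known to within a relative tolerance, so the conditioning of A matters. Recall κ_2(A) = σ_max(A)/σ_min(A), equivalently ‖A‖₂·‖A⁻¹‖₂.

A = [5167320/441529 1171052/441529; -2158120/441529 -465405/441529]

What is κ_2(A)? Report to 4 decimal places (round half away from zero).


269.2250

AᵀA = [31358677916800/194947857841 7055600259240/194947857841; 7055600259240/194947857841 1587964600729/194947857841]; tr = 19599430409/115971361, det = 45697600/115971361
char-poly roots: 169 and 270400/115971361
κ_2(A) = √(λ_max/λ_min) = √(169 / (270400/115971361)) = 269.2250


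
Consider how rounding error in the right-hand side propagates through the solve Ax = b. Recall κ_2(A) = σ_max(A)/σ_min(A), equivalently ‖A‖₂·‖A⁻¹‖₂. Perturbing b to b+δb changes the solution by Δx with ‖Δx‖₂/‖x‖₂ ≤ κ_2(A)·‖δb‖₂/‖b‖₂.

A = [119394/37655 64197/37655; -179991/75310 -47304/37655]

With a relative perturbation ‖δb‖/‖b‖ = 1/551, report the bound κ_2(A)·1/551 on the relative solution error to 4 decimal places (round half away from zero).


0.4020

M = AᵀA = [3576658761/226863844 476875350/56715961; 476875350/56715961 254356929/56715961]. tr(M)=15896493/784996, det(M)=6561/784996
char-poly roots: 81/4 and 81/196249
σ_max=√(81/4)=(9/2), σ_min=√(81/196249)=(9/443) → κ = 221.5000
κ_2(A)·‖δb‖/‖b‖ = 0.4020


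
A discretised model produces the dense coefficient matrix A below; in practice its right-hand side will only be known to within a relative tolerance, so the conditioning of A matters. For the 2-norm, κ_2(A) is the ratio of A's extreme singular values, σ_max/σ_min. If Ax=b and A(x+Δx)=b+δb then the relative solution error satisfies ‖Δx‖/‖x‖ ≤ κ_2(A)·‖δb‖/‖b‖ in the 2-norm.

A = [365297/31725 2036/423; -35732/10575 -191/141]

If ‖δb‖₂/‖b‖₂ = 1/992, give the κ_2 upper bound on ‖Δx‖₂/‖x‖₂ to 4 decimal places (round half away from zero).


form AᵀA = [231892609/1610361 32206720/536787; 32206720/536787 4473625/178929] with trace 272155234/1610361 and determinant 714025/1610361
eigenvalues of AᵀA: λ = (tr ± √(tr²−4·det))/2 = 169, 4225/1610361
κ_2(A) = √(λ_max/λ_min) = √(169 / (4225/1610361)) = 253.8000
perturbation bound = 253.8000·1/992 = 0.2558

0.2558


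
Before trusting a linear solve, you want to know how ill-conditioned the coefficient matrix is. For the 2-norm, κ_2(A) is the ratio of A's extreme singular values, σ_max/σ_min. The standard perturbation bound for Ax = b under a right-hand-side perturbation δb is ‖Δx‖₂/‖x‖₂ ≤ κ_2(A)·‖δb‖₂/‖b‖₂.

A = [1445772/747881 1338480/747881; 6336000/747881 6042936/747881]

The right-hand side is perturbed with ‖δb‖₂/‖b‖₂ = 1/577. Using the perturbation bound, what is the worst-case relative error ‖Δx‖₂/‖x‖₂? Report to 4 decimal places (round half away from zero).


0.5451

M = AᵀA = [25125016464/332734081 23928125760/332734081; 23928125760/332734081 22789175616/332734081]. tr(M)=56972880/395641, det(M)=82944/395641
λ_max, λ_min = (56972880/395641 ± √3245777791305984/156531800881)/2 = 144, 576/395641
so κ_2 = √(144 / (576/395641)) = 314.5000
κ_2(A)·‖δb‖/‖b‖ = 0.5451


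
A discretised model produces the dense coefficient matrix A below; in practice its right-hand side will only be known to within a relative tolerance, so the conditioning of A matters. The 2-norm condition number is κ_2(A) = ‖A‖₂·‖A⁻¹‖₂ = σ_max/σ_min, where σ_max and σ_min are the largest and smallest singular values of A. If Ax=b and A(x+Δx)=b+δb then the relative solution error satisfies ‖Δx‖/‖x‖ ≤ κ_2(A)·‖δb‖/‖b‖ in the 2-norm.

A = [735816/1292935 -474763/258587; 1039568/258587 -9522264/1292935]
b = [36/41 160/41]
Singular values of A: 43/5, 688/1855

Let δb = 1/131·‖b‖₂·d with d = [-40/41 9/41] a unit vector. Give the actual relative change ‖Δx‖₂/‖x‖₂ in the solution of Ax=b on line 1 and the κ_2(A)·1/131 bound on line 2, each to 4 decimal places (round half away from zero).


σ_max = 43/5, σ_min = 688/1855
condition number: (43/5) ÷ (688/1855) = 23.1875
κ_2(A)·‖δb‖/‖b‖ = 0.1770
solve Ax = b  →  x = [0.2189 -0.4104]
‖b‖₂ = 4.0000 and ‖x‖₂ = 0.4651
re-solving with b+δb shifts x by Δx of norm 0.0823
dividing the unrounded norms, ‖Δx‖/‖x‖ = 0.1770
realised/bound = 1 exactly: the bound is attained for this b and d

0.1770
0.1770


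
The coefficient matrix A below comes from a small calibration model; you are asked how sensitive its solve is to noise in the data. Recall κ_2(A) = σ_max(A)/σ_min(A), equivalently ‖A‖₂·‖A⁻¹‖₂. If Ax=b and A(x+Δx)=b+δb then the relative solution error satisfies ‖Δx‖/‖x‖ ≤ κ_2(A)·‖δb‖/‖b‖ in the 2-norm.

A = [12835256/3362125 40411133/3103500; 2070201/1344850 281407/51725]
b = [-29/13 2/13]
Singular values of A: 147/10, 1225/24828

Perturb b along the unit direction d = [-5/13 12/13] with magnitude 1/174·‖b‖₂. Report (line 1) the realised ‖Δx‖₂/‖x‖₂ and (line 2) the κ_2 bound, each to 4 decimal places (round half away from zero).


0.0129
1.7123

σ_max = 147/10, σ_min = 1225/24828
κ = σ_max/σ_min = (147/10)/(1225/24828) = 297.9360
κ_2(A)·‖δb‖/‖b‖ = 1.7123
solve Ax = b  →  x = [-19.4951 5.5444]
‖b‖₂ = 2.2361 and ‖x‖₂ = 20.2682
Δx = A⁻¹·δb where δb = 1/174·2.2361·d; ‖Δx‖ = 0.2605
realised ‖Δx‖/‖x‖ = 0.0129
realised/bound (from unrounded values) ≈ 0.0075
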